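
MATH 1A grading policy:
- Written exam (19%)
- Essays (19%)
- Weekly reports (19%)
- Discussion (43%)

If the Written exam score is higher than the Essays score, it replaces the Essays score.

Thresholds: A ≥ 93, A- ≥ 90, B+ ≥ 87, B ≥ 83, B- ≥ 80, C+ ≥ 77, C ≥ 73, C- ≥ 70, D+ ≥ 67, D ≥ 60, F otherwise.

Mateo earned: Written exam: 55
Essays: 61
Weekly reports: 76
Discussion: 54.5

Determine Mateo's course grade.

F

Written exam (55) ≤ Essays (61), so Essays stays at 61.
Weighted total:
  Written exam 55 × 0.19 = 10.45
  Essays 61 × 0.19 = 11.59
  Weekly reports 76 × 0.19 = 14.44
  Discussion 54.5 × 0.43 = 23.435
Sum = 59.915
59.915 < 60 → F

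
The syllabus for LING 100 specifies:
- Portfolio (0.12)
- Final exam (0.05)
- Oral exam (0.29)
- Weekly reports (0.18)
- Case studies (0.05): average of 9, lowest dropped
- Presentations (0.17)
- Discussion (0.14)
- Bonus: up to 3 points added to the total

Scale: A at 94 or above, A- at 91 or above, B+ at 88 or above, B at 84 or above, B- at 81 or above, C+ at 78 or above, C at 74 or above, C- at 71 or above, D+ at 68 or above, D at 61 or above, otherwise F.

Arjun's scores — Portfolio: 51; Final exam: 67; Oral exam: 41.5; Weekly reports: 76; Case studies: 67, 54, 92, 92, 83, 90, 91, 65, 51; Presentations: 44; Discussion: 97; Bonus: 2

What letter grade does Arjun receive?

D

Case studies: drop 51 → average of remaining 8 = 634/8 = 79.25
Weighted total:
  Portfolio 51 × 0.12 = 6.12
  Final exam 67 × 0.05 = 3.35
  Oral exam 41.5 × 0.29 = 12.035
  Weekly reports 76 × 0.18 = 13.68
  Case studies 79.25 × 0.05 = 3.9625
  Presentations 44 × 0.17 = 7.48
  Discussion 97 × 0.14 = 13.58
Sum = 60.2075
Bonus: 60.2075 + 2 = 62.2075
62.2075 is ≥ 61 and < 68 → D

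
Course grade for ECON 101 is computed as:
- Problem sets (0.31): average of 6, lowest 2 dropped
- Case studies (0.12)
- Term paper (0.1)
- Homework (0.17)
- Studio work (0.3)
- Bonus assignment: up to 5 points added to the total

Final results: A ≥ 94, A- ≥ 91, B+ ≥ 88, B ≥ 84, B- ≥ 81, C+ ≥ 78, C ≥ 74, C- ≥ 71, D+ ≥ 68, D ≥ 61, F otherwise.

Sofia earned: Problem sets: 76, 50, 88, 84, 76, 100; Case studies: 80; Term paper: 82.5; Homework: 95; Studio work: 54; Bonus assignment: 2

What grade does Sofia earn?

Problem sets: drop 50, 76 → average of remaining 4 = 348/4 = 87
Weighted total:
  Problem sets 87 × 0.31 = 26.97
  Case studies 80 × 0.12 = 9.6
  Term paper 82.5 × 0.1 = 8.25
  Homework 95 × 0.17 = 16.15
  Studio work 54 × 0.3 = 16.2
Sum = 77.17
Bonus assignment: 77.17 + 2 = 79.17
79.17 is ≥ 78 and < 81 → C+

C+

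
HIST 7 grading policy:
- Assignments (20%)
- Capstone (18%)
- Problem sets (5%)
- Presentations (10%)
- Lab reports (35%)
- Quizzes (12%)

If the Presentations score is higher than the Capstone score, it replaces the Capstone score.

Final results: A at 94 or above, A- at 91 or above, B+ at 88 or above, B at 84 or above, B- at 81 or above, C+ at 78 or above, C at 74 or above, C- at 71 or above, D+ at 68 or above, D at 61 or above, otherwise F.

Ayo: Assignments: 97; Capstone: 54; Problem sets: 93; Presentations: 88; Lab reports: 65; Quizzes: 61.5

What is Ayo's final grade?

C+

Presentations (88) > Capstone (54), so Capstone counts as 88.
Weighted total:
  Assignments 97 × 0.2 = 19.4
  Capstone 88 × 0.18 = 15.84
  Problem sets 93 × 0.05 = 4.65
  Presentations 88 × 0.1 = 8.8
  Lab reports 65 × 0.35 = 22.75
  Quizzes 61.5 × 0.12 = 7.38
Sum = 78.82
78.82 is ≥ 78 and < 81 → C+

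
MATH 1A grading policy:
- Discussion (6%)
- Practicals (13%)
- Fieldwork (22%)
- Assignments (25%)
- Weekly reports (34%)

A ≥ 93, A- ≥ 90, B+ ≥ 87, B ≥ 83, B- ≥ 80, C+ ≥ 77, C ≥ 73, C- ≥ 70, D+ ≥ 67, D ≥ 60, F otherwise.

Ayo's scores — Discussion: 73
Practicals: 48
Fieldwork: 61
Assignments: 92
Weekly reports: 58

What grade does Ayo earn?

Weighted total:
  Discussion 73 × 0.06 = 4.38
  Practicals 48 × 0.13 = 6.24
  Fieldwork 61 × 0.22 = 13.42
  Assignments 92 × 0.25 = 23
  Weekly reports 58 × 0.34 = 19.72
Sum = 66.76
66.76 is ≥ 60 and < 67 → D

D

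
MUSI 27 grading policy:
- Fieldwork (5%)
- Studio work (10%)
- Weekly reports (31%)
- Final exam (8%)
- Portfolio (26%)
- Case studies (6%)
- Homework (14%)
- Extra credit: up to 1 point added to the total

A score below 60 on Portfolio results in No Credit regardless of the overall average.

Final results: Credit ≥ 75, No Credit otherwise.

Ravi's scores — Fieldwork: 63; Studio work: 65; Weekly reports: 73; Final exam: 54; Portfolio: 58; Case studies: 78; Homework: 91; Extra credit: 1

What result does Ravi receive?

Portfolio score 58 < 60: minimum not met.
Weighted total:
  Fieldwork 63 × 0.05 = 3.15
  Studio work 65 × 0.1 = 6.5
  Weekly reports 73 × 0.31 = 22.63
  Final exam 54 × 0.08 = 4.32
  Portfolio 58 × 0.26 = 15.08
  Case studies 78 × 0.06 = 4.68
  Homework 91 × 0.14 = 12.74
Sum = 69.1
Extra credit: 69.1 + 1 = 70.1
Because the Portfolio minimum was not met, the result is No Credit.

No Credit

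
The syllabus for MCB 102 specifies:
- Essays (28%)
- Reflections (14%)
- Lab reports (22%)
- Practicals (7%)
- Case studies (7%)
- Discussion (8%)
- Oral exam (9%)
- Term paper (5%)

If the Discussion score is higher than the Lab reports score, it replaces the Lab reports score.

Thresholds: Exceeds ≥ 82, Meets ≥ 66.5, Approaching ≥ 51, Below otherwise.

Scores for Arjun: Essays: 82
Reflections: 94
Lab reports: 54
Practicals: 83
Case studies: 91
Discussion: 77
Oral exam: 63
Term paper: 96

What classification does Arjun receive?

Discussion (77) > Lab reports (54), so Lab reports counts as 77.
Weighted total:
  Essays 82 × 0.28 = 22.96
  Reflections 94 × 0.14 = 13.16
  Lab reports 77 × 0.22 = 16.94
  Practicals 83 × 0.07 = 5.81
  Case studies 91 × 0.07 = 6.37
  Discussion 77 × 0.08 = 6.16
  Oral exam 63 × 0.09 = 5.67
  Term paper 96 × 0.05 = 4.8
Sum = 81.87
81.87 is ≥ 66.5 and < 82 → Meets

Meets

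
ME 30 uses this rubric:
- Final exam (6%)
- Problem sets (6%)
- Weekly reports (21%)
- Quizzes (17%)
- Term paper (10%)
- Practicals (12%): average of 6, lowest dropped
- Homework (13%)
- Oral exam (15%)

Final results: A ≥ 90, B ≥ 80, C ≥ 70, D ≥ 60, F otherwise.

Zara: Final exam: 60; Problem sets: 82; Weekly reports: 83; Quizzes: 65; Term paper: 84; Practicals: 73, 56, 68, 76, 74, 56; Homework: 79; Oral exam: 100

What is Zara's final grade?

Practicals: drop 56 → average of remaining 5 = 347/5 = 69.4
Weighted total:
  Final exam 60 × 0.06 = 3.6
  Problem sets 82 × 0.06 = 4.92
  Weekly reports 83 × 0.21 = 17.43
  Quizzes 65 × 0.17 = 11.05
  Term paper 84 × 0.1 = 8.4
  Practicals 69.4 × 0.12 = 8.328
  Homework 79 × 0.13 = 10.27
  Oral exam 100 × 0.15 = 15
Sum = 78.998
78.998 is ≥ 70 and < 80 → C

C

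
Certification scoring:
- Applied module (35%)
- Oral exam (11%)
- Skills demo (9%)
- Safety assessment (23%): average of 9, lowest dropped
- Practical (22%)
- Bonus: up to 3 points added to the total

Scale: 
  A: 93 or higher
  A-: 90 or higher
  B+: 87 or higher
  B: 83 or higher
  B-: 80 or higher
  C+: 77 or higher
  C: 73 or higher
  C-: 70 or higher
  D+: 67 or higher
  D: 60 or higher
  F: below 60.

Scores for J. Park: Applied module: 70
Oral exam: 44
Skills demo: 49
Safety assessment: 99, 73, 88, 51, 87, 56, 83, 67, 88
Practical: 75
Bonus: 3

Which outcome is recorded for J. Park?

Safety assessment: drop 51 → average of remaining 8 = 641/8 = 80.125
Weighted total:
  Applied module 70 × 0.35 = 24.5
  Oral exam 44 × 0.11 = 4.84
  Skills demo 49 × 0.09 = 4.41
  Safety assessment 80.125 × 0.23 = 18.42875
  Practical 75 × 0.22 = 16.5
Sum = 68.67875
Bonus: 68.67875 + 3 = 71.67875
71.67875 is ≥ 70 and < 73 → C-

C-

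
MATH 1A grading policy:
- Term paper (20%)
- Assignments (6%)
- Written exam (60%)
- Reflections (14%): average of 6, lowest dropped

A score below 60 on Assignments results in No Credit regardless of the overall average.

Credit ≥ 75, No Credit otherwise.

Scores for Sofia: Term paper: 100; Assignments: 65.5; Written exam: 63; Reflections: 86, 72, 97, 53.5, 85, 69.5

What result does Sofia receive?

No Credit

Reflections: drop 53.5 → average of remaining 5 = 409.5/5 = 81.9
Assignments score 65.5 ≥ 60: minimum met.
Weighted total:
  Term paper 100 × 0.2 = 20
  Assignments 65.5 × 0.06 = 3.93
  Written exam 63 × 0.6 = 37.8
  Reflections 81.9 × 0.14 = 11.466
Sum = 73.196
73.196 < 75 → No Credit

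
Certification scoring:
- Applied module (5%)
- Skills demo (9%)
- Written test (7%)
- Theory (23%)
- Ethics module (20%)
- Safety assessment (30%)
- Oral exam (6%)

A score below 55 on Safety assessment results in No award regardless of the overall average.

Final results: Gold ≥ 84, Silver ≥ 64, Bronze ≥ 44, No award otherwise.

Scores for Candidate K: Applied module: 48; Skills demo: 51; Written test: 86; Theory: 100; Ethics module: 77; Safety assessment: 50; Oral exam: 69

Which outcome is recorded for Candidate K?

No award

Safety assessment score 50 < 55: minimum not met.
Weighted total:
  Applied module 48 × 0.05 = 2.4
  Skills demo 51 × 0.09 = 4.59
  Written test 86 × 0.07 = 6.02
  Theory 100 × 0.23 = 23
  Ethics module 77 × 0.2 = 15.4
  Safety assessment 50 × 0.3 = 15
  Oral exam 69 × 0.06 = 4.14
Sum = 70.55
Because the Safety assessment minimum was not met, the result is No award.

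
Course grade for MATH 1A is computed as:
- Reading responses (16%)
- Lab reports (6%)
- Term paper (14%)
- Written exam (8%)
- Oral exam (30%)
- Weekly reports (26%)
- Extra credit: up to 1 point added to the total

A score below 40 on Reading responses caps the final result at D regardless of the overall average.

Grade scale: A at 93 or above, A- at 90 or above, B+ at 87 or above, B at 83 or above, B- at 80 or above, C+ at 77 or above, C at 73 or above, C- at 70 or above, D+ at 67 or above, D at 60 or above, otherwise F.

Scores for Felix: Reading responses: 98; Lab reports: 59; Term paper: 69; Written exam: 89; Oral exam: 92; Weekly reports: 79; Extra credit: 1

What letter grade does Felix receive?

Reading responses score 98 ≥ 40: minimum met.
Weighted total:
  Reading responses 98 × 0.16 = 15.68
  Lab reports 59 × 0.06 = 3.54
  Term paper 69 × 0.14 = 9.66
  Written exam 89 × 0.08 = 7.12
  Oral exam 92 × 0.3 = 27.6
  Weekly reports 79 × 0.26 = 20.54
Sum = 84.14
Extra credit: 84.14 + 1 = 85.14
85.14 is ≥ 83 and < 87 → B

B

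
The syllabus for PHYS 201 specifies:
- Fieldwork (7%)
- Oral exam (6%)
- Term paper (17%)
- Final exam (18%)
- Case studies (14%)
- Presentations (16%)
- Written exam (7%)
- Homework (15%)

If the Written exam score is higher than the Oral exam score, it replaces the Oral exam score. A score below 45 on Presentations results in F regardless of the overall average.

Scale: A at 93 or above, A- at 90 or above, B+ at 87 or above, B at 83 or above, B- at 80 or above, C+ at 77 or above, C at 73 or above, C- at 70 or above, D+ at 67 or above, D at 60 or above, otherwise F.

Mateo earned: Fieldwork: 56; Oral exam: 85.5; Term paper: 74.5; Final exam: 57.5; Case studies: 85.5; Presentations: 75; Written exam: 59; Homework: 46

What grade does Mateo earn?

D+

Written exam (59) ≤ Oral exam (85.5), so Oral exam stays at 85.5.
Presentations score 75 ≥ 45: minimum met.
Weighted total:
  Fieldwork 56 × 0.07 = 3.92
  Oral exam 85.5 × 0.06 = 5.13
  Term paper 74.5 × 0.17 = 12.665
  Final exam 57.5 × 0.18 = 10.35
  Case studies 85.5 × 0.14 = 11.97
  Presentations 75 × 0.16 = 12
  Written exam 59 × 0.07 = 4.13
  Homework 46 × 0.15 = 6.9
Sum = 67.065
67.065 is ≥ 67 and < 70 → D+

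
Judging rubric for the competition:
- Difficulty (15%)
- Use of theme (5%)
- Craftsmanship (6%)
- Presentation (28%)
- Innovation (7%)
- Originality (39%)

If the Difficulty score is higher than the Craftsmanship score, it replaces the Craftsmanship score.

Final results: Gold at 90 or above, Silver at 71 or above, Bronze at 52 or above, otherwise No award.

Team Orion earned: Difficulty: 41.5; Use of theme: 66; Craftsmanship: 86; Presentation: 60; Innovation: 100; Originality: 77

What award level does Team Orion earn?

Bronze

Difficulty (41.5) ≤ Craftsmanship (86), so Craftsmanship stays at 86.
Weighted total:
  Difficulty 41.5 × 0.15 = 6.225
  Use of theme 66 × 0.05 = 3.3
  Craftsmanship 86 × 0.06 = 5.16
  Presentation 60 × 0.28 = 16.8
  Innovation 100 × 0.07 = 7
  Originality 77 × 0.39 = 30.03
Sum = 68.515
68.515 is ≥ 52 and < 71 → Bronze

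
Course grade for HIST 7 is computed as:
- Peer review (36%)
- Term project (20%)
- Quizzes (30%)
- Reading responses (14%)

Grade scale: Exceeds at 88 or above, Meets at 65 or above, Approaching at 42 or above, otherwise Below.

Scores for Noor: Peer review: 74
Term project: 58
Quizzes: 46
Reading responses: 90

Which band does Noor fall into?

Weighted total:
  Peer review 74 × 0.36 = 26.64
  Term project 58 × 0.2 = 11.6
  Quizzes 46 × 0.3 = 13.8
  Reading responses 90 × 0.14 = 12.6
Sum = 64.64
64.64 is ≥ 42 and < 65 → Approaching

Approaching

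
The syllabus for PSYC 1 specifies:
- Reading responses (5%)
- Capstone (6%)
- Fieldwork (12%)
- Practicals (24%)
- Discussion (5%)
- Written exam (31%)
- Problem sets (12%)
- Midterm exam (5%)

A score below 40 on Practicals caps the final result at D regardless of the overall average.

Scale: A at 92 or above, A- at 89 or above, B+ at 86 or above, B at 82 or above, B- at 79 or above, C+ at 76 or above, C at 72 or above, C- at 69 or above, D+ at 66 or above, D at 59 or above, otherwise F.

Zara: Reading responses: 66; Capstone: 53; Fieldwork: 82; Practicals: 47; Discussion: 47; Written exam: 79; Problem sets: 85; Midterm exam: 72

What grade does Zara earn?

D+

Practicals score 47 ≥ 40: minimum met.
Weighted total:
  Reading responses 66 × 0.05 = 3.3
  Capstone 53 × 0.06 = 3.18
  Fieldwork 82 × 0.12 = 9.84
  Practicals 47 × 0.24 = 11.28
  Discussion 47 × 0.05 = 2.35
  Written exam 79 × 0.31 = 24.49
  Problem sets 85 × 0.12 = 10.2
  Midterm exam 72 × 0.05 = 3.6
Sum = 68.24
68.24 is ≥ 66 and < 69 → D+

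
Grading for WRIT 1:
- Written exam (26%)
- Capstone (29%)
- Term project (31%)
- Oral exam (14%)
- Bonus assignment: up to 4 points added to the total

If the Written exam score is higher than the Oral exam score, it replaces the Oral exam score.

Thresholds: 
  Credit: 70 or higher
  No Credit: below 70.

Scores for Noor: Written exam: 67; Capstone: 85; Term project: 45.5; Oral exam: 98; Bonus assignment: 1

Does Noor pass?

Credit

Written exam (67) ≤ Oral exam (98), so Oral exam stays at 98.
Weighted total:
  Written exam 67 × 0.26 = 17.42
  Capstone 85 × 0.29 = 24.65
  Term project 45.5 × 0.31 = 14.105
  Oral exam 98 × 0.14 = 13.72
Sum = 69.895
Bonus assignment: 69.895 + 1 = 70.895
70.895 ≥ 70 → Credit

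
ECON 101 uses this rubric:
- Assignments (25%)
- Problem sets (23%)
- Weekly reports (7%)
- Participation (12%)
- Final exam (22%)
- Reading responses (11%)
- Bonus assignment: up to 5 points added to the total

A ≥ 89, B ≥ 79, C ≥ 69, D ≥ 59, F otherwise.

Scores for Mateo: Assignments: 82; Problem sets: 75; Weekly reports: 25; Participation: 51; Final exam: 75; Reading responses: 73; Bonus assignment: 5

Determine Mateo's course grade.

C

Weighted total:
  Assignments 82 × 0.25 = 20.5
  Problem sets 75 × 0.23 = 17.25
  Weekly reports 25 × 0.07 = 1.75
  Participation 51 × 0.12 = 6.12
  Final exam 75 × 0.22 = 16.5
  Reading responses 73 × 0.11 = 8.03
Sum = 70.15
Bonus assignment: 70.15 + 5 = 75.15
75.15 is ≥ 69 and < 79 → C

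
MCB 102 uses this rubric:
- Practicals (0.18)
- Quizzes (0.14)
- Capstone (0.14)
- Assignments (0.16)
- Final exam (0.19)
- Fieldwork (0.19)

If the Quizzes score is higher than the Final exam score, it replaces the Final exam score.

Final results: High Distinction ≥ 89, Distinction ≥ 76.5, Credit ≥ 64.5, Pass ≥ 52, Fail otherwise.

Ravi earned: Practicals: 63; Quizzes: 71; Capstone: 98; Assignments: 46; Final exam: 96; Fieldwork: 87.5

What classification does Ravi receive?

Distinction

Quizzes (71) ≤ Final exam (96), so Final exam stays at 96.
Weighted total:
  Practicals 63 × 0.18 = 11.34
  Quizzes 71 × 0.14 = 9.94
  Capstone 98 × 0.14 = 13.72
  Assignments 46 × 0.16 = 7.36
  Final exam 96 × 0.19 = 18.24
  Fieldwork 87.5 × 0.19 = 16.625
Sum = 77.225
77.225 is ≥ 76.5 and < 89 → Distinction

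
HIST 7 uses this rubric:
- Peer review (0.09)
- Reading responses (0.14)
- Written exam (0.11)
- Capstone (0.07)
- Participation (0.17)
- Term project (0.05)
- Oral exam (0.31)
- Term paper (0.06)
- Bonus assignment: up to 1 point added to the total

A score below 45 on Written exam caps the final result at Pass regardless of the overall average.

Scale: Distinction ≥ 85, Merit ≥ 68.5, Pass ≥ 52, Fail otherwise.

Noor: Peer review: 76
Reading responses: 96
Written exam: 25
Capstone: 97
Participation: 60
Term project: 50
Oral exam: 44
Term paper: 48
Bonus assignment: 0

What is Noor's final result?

Written exam score 25 < 45: minimum not met.
Weighted total:
  Peer review 76 × 0.09 = 6.84
  Reading responses 96 × 0.14 = 13.44
  Written exam 25 × 0.11 = 2.75
  Capstone 97 × 0.07 = 6.79
  Participation 60 × 0.17 = 10.2
  Term project 50 × 0.05 = 2.5
  Oral exam 44 × 0.31 = 13.64
  Term paper 48 × 0.06 = 2.88
Sum = 59.04
Bonus assignment: 59.04 + 0 = 59.04
59.04 would be Pass; cap at Pass applies → Pass.

Pass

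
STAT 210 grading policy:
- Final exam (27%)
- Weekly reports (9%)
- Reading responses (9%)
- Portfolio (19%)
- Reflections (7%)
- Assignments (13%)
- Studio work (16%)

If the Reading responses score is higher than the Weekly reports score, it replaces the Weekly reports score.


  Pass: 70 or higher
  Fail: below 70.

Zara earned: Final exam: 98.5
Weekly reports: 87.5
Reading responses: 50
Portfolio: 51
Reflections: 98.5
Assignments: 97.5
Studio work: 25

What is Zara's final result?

Reading responses (50) ≤ Weekly reports (87.5), so Weekly reports stays at 87.5.
Weighted total:
  Final exam 98.5 × 0.27 = 26.595
  Weekly reports 87.5 × 0.09 = 7.875
  Reading responses 50 × 0.09 = 4.5
  Portfolio 51 × 0.19 = 9.69
  Reflections 98.5 × 0.07 = 6.895
  Assignments 97.5 × 0.13 = 12.675
  Studio work 25 × 0.16 = 4
Sum = 72.23
72.23 ≥ 70 → Pass

Pass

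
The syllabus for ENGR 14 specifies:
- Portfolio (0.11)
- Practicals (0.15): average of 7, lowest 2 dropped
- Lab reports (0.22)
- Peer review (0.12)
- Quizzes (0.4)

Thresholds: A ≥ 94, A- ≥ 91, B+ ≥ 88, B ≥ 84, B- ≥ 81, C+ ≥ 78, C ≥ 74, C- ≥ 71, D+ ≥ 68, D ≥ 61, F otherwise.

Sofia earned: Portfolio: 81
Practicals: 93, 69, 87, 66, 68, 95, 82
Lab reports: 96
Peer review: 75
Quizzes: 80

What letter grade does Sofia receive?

Practicals: drop 66, 68 → average of remaining 5 = 426/5 = 85.2
Weighted total:
  Portfolio 81 × 0.11 = 8.91
  Practicals 85.2 × 0.15 = 12.78
  Lab reports 96 × 0.22 = 21.12
  Peer review 75 × 0.12 = 9
  Quizzes 80 × 0.4 = 32
Sum = 83.81
83.81 is ≥ 81 and < 84 → B-

B-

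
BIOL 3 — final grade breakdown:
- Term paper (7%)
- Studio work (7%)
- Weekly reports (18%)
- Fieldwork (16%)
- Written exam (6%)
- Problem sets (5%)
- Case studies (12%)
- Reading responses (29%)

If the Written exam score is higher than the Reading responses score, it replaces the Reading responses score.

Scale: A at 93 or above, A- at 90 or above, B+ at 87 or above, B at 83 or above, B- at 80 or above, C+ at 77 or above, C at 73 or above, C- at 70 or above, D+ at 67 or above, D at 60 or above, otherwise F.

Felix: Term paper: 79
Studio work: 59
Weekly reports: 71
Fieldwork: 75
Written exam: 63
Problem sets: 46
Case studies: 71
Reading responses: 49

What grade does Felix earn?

Written exam (63) > Reading responses (49), so Reading responses counts as 63.
Weighted total:
  Term paper 79 × 0.07 = 5.53
  Studio work 59 × 0.07 = 4.13
  Weekly reports 71 × 0.18 = 12.78
  Fieldwork 75 × 0.16 = 12
  Written exam 63 × 0.06 = 3.78
  Problem sets 46 × 0.05 = 2.3
  Case studies 71 × 0.12 = 8.52
  Reading responses 63 × 0.29 = 18.27
Sum = 67.31
67.31 is ≥ 67 and < 70 → D+

D+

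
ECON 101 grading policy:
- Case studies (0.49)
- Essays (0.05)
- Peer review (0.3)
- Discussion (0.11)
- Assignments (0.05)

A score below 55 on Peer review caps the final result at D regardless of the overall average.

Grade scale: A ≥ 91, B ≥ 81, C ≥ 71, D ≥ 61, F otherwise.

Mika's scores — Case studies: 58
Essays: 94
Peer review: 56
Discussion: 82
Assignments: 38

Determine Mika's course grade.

F

Peer review score 56 ≥ 55: minimum met.
Weighted total:
  Case studies 58 × 0.49 = 28.42
  Essays 94 × 0.05 = 4.7
  Peer review 56 × 0.3 = 16.8
  Discussion 82 × 0.11 = 9.02
  Assignments 38 × 0.05 = 1.9
Sum = 60.84
60.84 < 61 → F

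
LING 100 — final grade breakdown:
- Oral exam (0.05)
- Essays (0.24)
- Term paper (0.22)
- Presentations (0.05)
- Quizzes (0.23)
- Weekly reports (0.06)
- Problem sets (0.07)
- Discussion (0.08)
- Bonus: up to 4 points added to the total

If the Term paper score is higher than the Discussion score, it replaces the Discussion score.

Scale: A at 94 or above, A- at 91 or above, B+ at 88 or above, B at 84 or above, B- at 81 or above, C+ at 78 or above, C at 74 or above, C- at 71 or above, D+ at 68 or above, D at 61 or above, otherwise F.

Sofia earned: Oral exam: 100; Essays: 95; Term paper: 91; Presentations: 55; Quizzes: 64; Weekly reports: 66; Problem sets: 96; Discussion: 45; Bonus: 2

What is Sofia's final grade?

Term paper (91) > Discussion (45), so Discussion counts as 91.
Weighted total:
  Oral exam 100 × 0.05 = 5
  Essays 95 × 0.24 = 22.8
  Term paper 91 × 0.22 = 20.02
  Presentations 55 × 0.05 = 2.75
  Quizzes 64 × 0.23 = 14.72
  Weekly reports 66 × 0.06 = 3.96
  Problem sets 96 × 0.07 = 6.72
  Discussion 91 × 0.08 = 7.28
Sum = 83.25
Bonus: 83.25 + 2 = 85.25
85.25 is ≥ 84 and < 88 → B

B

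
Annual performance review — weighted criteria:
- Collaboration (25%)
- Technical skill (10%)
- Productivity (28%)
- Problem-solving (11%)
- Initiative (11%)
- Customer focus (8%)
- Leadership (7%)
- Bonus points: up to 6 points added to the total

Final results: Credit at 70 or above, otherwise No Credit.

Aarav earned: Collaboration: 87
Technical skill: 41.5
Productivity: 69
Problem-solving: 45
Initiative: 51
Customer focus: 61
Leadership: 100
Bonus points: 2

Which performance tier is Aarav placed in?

Weighted total:
  Collaboration 87 × 0.25 = 21.75
  Technical skill 41.5 × 0.1 = 4.15
  Productivity 69 × 0.28 = 19.32
  Problem-solving 45 × 0.11 = 4.95
  Initiative 51 × 0.11 = 5.61
  Customer focus 61 × 0.08 = 4.88
  Leadership 100 × 0.07 = 7
Sum = 67.66
Bonus points: 67.66 + 2 = 69.66
69.66 < 70 → No Credit

No Credit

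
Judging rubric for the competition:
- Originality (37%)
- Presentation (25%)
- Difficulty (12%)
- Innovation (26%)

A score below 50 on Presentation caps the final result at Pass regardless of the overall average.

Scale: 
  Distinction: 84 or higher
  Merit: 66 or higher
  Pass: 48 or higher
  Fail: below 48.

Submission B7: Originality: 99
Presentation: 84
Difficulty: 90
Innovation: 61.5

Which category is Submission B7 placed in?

Distinction

Presentation score 84 ≥ 50: minimum met.
Weighted total:
  Originality 99 × 0.37 = 36.63
  Presentation 84 × 0.25 = 21
  Difficulty 90 × 0.12 = 10.8
  Innovation 61.5 × 0.26 = 15.99
Sum = 84.42
84.42 ≥ 84 → Distinction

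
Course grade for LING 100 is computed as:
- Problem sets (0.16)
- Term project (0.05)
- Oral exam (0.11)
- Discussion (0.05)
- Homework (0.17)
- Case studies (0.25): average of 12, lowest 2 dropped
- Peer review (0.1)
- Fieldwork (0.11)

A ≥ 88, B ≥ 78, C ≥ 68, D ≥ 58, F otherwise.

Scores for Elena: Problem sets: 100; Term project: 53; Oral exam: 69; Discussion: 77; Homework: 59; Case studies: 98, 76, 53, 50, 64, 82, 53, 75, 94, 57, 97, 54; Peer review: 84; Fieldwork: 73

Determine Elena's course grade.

Case studies: drop 50, 53 → average of remaining 10 = 750/10 = 75
Weighted total:
  Problem sets 100 × 0.16 = 16
  Term project 53 × 0.05 = 2.65
  Oral exam 69 × 0.11 = 7.59
  Discussion 77 × 0.05 = 3.85
  Homework 59 × 0.17 = 10.03
  Case studies 75 × 0.25 = 18.75
  Peer review 84 × 0.1 = 8.4
  Fieldwork 73 × 0.11 = 8.03
Sum = 75.3
75.3 is ≥ 68 and < 78 → C

C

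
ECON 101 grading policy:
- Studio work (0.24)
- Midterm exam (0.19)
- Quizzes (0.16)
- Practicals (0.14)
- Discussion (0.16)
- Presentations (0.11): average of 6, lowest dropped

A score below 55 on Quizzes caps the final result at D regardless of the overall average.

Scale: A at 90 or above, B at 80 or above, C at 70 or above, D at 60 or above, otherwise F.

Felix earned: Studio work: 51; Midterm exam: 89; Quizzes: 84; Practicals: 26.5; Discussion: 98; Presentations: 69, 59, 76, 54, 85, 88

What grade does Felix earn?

C

Presentations: drop 54 → average of remaining 5 = 377/5 = 75.4
Quizzes score 84 ≥ 55: minimum met.
Weighted total:
  Studio work 51 × 0.24 = 12.24
  Midterm exam 89 × 0.19 = 16.91
  Quizzes 84 × 0.16 = 13.44
  Practicals 26.5 × 0.14 = 3.71
  Discussion 98 × 0.16 = 15.68
  Presentations 75.4 × 0.11 = 8.294
Sum = 70.274
70.274 is ≥ 70 and < 80 → C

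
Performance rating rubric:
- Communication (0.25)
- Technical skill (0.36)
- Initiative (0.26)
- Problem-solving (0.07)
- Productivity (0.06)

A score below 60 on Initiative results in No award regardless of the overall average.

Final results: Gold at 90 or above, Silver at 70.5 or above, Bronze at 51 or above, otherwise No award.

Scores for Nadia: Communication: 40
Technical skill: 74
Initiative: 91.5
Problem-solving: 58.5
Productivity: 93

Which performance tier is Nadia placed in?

Initiative score 91.5 ≥ 60: minimum met.
Weighted total:
  Communication 40 × 0.25 = 10
  Technical skill 74 × 0.36 = 26.64
  Initiative 91.5 × 0.26 = 23.79
  Problem-solving 58.5 × 0.07 = 4.095
  Productivity 93 × 0.06 = 5.58
Sum = 70.105
70.105 is ≥ 51 and < 70.5 → Bronze

Bronze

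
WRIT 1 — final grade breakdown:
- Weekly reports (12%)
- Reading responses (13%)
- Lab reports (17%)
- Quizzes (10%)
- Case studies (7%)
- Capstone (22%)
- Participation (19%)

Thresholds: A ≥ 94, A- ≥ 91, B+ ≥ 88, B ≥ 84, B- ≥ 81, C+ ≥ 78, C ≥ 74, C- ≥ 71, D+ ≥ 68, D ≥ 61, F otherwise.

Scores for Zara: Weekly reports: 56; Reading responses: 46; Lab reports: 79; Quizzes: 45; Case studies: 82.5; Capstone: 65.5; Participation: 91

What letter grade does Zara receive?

D+

Weighted total:
  Weekly reports 56 × 0.12 = 6.72
  Reading responses 46 × 0.13 = 5.98
  Lab reports 79 × 0.17 = 13.43
  Quizzes 45 × 0.1 = 4.5
  Case studies 82.5 × 0.07 = 5.775
  Capstone 65.5 × 0.22 = 14.41
  Participation 91 × 0.19 = 17.29
Sum = 68.105
68.105 is ≥ 68 and < 71 → D+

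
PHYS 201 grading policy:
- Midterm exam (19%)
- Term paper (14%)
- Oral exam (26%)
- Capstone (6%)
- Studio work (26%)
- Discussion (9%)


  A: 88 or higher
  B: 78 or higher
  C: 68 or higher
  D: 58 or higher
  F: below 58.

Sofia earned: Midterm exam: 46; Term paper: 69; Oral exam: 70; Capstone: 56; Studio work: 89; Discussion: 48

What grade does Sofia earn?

Weighted total:
  Midterm exam 46 × 0.19 = 8.74
  Term paper 69 × 0.14 = 9.66
  Oral exam 70 × 0.26 = 18.2
  Capstone 56 × 0.06 = 3.36
  Studio work 89 × 0.26 = 23.14
  Discussion 48 × 0.09 = 4.32
Sum = 67.42
67.42 is ≥ 58 and < 68 → D

D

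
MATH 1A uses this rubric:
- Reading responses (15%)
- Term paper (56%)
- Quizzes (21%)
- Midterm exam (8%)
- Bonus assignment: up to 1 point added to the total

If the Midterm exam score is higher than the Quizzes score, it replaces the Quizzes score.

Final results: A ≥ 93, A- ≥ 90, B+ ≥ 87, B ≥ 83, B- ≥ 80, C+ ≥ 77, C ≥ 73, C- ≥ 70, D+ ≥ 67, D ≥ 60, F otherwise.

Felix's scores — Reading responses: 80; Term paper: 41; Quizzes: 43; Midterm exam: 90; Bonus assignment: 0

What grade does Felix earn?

D

Midterm exam (90) > Quizzes (43), so Quizzes counts as 90.
Weighted total:
  Reading responses 80 × 0.15 = 12
  Term paper 41 × 0.56 = 22.96
  Quizzes 90 × 0.21 = 18.9
  Midterm exam 90 × 0.08 = 7.2
Sum = 61.06
Bonus assignment: 61.06 + 0 = 61.06
61.06 is ≥ 60 and < 67 → D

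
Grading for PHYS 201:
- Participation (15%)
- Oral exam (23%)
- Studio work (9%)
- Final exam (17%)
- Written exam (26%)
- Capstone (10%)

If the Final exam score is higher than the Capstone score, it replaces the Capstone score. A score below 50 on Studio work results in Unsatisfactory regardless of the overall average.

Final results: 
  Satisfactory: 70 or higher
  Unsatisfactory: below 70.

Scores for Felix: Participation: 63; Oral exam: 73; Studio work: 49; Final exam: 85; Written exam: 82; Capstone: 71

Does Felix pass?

Final exam (85) > Capstone (71), so Capstone counts as 85.
Studio work score 49 < 50: minimum not met.
Weighted total:
  Participation 63 × 0.15 = 9.45
  Oral exam 73 × 0.23 = 16.79
  Studio work 49 × 0.09 = 4.41
  Final exam 85 × 0.17 = 14.45
  Written exam 82 × 0.26 = 21.32
  Capstone 85 × 0.1 = 8.5
Sum = 74.92
Because the Studio work minimum was not met, the result is Unsatisfactory.

Unsatisfactory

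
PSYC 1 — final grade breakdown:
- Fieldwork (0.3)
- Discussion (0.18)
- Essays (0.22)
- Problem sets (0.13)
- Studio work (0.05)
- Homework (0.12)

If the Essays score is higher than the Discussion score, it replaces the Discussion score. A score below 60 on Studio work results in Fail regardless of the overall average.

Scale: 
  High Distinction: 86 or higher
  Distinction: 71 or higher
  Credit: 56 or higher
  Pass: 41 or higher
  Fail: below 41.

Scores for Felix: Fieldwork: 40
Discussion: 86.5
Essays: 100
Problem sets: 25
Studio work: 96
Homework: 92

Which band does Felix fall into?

Essays (100) > Discussion (86.5), so Discussion counts as 100.
Studio work score 96 ≥ 60: minimum met.
Weighted total:
  Fieldwork 40 × 0.3 = 12
  Discussion 100 × 0.18 = 18
  Essays 100 × 0.22 = 22
  Problem sets 25 × 0.13 = 3.25
  Studio work 96 × 0.05 = 4.8
  Homework 92 × 0.12 = 11.04
Sum = 71.09
71.09 is ≥ 71 and < 86 → Distinction

Distinction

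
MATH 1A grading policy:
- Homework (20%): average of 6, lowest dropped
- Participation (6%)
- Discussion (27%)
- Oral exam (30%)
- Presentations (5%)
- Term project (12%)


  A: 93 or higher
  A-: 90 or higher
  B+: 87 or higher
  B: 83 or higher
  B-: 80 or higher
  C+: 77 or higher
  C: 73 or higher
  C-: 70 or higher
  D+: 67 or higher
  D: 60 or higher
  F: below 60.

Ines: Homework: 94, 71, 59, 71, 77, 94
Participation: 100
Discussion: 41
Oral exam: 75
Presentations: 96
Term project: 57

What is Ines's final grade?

Homework: drop 59 → average of remaining 5 = 407/5 = 81.4
Weighted total:
  Homework 81.4 × 0.2 = 16.28
  Participation 100 × 0.06 = 6
  Discussion 41 × 0.27 = 11.07
  Oral exam 75 × 0.3 = 22.5
  Presentations 96 × 0.05 = 4.8
  Term project 57 × 0.12 = 6.84
Sum = 67.49
67.49 is ≥ 67 and < 70 → D+

D+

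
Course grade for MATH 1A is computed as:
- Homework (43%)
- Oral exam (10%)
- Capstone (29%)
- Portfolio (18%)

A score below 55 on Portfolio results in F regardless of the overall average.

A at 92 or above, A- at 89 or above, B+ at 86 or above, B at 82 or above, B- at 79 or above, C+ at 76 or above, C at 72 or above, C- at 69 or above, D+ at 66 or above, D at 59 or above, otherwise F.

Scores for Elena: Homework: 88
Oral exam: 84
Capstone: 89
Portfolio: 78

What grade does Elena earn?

Portfolio score 78 ≥ 55: minimum met.
Weighted total:
  Homework 88 × 0.43 = 37.84
  Oral exam 84 × 0.1 = 8.4
  Capstone 89 × 0.29 = 25.81
  Portfolio 78 × 0.18 = 14.04
Sum = 86.09
86.09 is ≥ 86 and < 89 → B+

B+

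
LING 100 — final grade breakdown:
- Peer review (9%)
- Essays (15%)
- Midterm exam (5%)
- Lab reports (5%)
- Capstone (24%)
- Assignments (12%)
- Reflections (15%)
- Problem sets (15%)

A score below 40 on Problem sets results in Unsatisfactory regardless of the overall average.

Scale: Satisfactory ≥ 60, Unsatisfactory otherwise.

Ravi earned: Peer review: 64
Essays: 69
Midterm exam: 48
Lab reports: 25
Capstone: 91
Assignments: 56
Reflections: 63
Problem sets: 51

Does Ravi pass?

Satisfactory

Problem sets score 51 ≥ 40: minimum met.
Weighted total:
  Peer review 64 × 0.09 = 5.76
  Essays 69 × 0.15 = 10.35
  Midterm exam 48 × 0.05 = 2.4
  Lab reports 25 × 0.05 = 1.25
  Capstone 91 × 0.24 = 21.84
  Assignments 56 × 0.12 = 6.72
  Reflections 63 × 0.15 = 9.45
  Problem sets 51 × 0.15 = 7.65
Sum = 65.42
65.42 ≥ 60 → Satisfactory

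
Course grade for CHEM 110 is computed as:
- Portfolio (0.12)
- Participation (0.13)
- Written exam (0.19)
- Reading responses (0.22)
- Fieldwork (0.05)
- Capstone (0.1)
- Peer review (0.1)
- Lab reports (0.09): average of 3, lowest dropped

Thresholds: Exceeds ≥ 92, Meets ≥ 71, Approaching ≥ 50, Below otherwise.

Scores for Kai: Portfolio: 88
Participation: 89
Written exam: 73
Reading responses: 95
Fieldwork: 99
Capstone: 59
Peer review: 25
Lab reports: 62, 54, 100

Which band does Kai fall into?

Lab reports: drop 54 → average of remaining 2 = 162/2 = 81
Weighted total:
  Portfolio 88 × 0.12 = 10.56
  Participation 89 × 0.13 = 11.57
  Written exam 73 × 0.19 = 13.87
  Reading responses 95 × 0.22 = 20.9
  Fieldwork 99 × 0.05 = 4.95
  Capstone 59 × 0.1 = 5.9
  Peer review 25 × 0.1 = 2.5
  Lab reports 81 × 0.09 = 7.29
Sum = 77.54
77.54 is ≥ 71 and < 92 → Meets

Meets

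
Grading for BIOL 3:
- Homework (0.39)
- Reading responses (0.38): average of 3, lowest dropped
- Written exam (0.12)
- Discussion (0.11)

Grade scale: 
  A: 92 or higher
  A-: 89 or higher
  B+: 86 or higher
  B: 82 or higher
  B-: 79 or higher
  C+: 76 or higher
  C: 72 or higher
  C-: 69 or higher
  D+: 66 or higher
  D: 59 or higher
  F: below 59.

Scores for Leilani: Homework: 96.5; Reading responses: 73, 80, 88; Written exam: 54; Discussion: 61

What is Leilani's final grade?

B

Reading responses: drop 73 → average of remaining 2 = 168/2 = 84
Weighted total:
  Homework 96.5 × 0.39 = 37.635
  Reading responses 84 × 0.38 = 31.92
  Written exam 54 × 0.12 = 6.48
  Discussion 61 × 0.11 = 6.71
Sum = 82.745
82.745 is ≥ 82 and < 86 → B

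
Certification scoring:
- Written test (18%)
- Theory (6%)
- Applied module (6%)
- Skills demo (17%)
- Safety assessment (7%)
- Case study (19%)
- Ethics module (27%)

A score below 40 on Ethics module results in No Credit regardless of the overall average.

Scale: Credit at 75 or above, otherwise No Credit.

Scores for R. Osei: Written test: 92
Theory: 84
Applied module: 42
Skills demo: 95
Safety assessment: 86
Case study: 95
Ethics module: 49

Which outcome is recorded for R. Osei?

Credit

Ethics module score 49 ≥ 40: minimum met.
Weighted total:
  Written test 92 × 0.18 = 16.56
  Theory 84 × 0.06 = 5.04
  Applied module 42 × 0.06 = 2.52
  Skills demo 95 × 0.17 = 16.15
  Safety assessment 86 × 0.07 = 6.02
  Case study 95 × 0.19 = 18.05
  Ethics module 49 × 0.27 = 13.23
Sum = 77.57
77.57 ≥ 75 → Credit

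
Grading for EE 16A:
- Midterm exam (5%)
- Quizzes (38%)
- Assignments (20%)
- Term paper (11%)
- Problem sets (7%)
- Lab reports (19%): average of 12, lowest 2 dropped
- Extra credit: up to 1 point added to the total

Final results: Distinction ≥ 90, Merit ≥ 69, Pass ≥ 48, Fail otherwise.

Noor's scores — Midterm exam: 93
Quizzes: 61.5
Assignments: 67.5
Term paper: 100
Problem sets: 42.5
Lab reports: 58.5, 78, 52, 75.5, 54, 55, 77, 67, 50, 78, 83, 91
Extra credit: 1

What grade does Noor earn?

Lab reports: drop 50, 52 → average of remaining 10 = 717/10 = 71.7
Weighted total:
  Midterm exam 93 × 0.05 = 4.65
  Quizzes 61.5 × 0.38 = 23.37
  Assignments 67.5 × 0.2 = 13.5
  Term paper 100 × 0.11 = 11
  Problem sets 42.5 × 0.07 = 2.975
  Lab reports 71.7 × 0.19 = 13.623
Sum = 69.118
Extra credit: 69.118 + 1 = 70.118
70.118 is ≥ 69 and < 90 → Merit

Merit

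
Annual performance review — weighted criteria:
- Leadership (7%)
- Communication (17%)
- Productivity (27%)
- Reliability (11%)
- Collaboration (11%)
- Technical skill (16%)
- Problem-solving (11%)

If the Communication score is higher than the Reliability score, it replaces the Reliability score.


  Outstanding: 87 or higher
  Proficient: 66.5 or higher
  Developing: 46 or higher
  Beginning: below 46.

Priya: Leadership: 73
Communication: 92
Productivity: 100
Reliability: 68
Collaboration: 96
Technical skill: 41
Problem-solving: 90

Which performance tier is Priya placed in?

Proficient

Communication (92) > Reliability (68), so Reliability counts as 92.
Weighted total:
  Leadership 73 × 0.07 = 5.11
  Communication 92 × 0.17 = 15.64
  Productivity 100 × 0.27 = 27
  Reliability 92 × 0.11 = 10.12
  Collaboration 96 × 0.11 = 10.56
  Technical skill 41 × 0.16 = 6.56
  Problem-solving 90 × 0.11 = 9.9
Sum = 84.89
84.89 is ≥ 66.5 and < 87 → Proficient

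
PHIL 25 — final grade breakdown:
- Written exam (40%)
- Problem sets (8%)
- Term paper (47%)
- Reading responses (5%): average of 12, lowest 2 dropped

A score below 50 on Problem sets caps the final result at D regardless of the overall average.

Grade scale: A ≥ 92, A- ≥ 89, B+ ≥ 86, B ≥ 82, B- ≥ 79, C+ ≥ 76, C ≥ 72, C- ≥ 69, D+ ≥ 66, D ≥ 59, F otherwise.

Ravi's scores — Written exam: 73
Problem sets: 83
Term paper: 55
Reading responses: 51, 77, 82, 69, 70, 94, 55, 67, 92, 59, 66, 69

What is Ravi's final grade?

D

Reading responses: drop 51, 55 → average of remaining 10 = 745/10 = 74.5
Problem sets score 83 ≥ 50: minimum met.
Weighted total:
  Written exam 73 × 0.4 = 29.2
  Problem sets 83 × 0.08 = 6.64
  Term paper 55 × 0.47 = 25.85
  Reading responses 74.5 × 0.05 = 3.725
Sum = 65.415
65.415 is ≥ 59 and < 66 → D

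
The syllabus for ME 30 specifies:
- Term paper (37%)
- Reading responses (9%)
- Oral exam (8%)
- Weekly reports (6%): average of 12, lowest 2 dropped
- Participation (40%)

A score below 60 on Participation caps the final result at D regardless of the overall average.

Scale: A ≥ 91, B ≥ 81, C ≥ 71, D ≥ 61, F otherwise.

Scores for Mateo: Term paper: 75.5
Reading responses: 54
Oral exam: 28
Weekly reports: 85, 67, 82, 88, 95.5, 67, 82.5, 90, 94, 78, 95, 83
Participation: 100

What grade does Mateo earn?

Weekly reports: drop 67, 67 → average of remaining 10 = 873/10 = 87.3
Participation score 100 ≥ 60: minimum met.
Weighted total:
  Term paper 75.5 × 0.37 = 27.935
  Reading responses 54 × 0.09 = 4.86
  Oral exam 28 × 0.08 = 2.24
  Weekly reports 87.3 × 0.06 = 5.238
  Participation 100 × 0.4 = 40
Sum = 80.273
80.273 is ≥ 71 and < 81 → C

C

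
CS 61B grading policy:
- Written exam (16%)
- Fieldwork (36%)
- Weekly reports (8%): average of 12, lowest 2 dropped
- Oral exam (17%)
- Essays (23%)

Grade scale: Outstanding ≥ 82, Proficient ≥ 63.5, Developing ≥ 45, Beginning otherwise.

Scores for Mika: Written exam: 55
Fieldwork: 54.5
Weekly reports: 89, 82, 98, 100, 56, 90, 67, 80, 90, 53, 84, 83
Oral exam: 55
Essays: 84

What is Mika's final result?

Weekly reports: drop 53, 56 → average of remaining 10 = 863/10 = 86.3
Weighted total:
  Written exam 55 × 0.16 = 8.8
  Fieldwork 54.5 × 0.36 = 19.62
  Weekly reports 86.3 × 0.08 = 6.904
  Oral exam 55 × 0.17 = 9.35
  Essays 84 × 0.23 = 19.32
Sum = 63.994
63.994 is ≥ 63.5 and < 82 → Proficient

Proficient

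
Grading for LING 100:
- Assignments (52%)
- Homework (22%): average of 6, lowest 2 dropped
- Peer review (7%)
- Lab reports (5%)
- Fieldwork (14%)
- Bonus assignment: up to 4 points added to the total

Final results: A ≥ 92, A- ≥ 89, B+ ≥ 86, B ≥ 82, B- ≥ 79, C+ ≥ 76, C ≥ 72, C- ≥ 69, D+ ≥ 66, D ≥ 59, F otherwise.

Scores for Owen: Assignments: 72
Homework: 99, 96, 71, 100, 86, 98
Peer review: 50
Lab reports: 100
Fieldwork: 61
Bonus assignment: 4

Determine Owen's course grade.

Homework: drop 71, 86 → average of remaining 4 = 393/4 = 98.25
Weighted total:
  Assignments 72 × 0.52 = 37.44
  Homework 98.25 × 0.22 = 21.615
  Peer review 50 × 0.07 = 3.5
  Lab reports 100 × 0.05 = 5
  Fieldwork 61 × 0.14 = 8.54
Sum = 76.095
Bonus assignment: 76.095 + 4 = 80.095
80.095 is ≥ 79 and < 82 → B-

B-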